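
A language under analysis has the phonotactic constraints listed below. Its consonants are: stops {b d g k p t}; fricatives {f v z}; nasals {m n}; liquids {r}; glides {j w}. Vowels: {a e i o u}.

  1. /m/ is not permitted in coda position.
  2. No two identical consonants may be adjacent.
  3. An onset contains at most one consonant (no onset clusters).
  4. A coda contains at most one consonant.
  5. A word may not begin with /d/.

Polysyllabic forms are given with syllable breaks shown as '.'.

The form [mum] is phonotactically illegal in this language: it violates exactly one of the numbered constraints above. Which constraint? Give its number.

1

[mum]: syllable 1 coda contains /m/.
This is a violation of constraint 1: "/m/ is not permitted in coda position."
The remaining constraints (2, 3, 4, 5) are satisfied.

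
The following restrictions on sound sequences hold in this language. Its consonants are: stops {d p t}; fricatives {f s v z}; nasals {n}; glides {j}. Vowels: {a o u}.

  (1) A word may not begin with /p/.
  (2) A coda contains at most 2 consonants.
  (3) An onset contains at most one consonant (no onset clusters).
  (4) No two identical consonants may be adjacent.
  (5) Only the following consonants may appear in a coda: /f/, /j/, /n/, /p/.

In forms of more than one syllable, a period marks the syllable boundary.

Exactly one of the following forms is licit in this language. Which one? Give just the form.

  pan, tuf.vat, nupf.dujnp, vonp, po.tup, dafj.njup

pan — violates constraint 1: word begins with /p/ → illicit
tuf.vat — violates constraint 5: syllable 2 coda contains /t/, which is not a licensed coda consonant → illicit
nupf.dujnp — violates constraint 2: syllable 2 coda /jnp/ has 3 consonants (> 2) → illicit
vonp — σ1 onset /v/, coda /np/ (2C) ok → licit
po.tup — violates constraint 1: word begins with /p/ → illicit
dafj.njup — violates constraint 3: syllable 2 onset /nj/ has 2 consonants (> 1) → illicit

vonp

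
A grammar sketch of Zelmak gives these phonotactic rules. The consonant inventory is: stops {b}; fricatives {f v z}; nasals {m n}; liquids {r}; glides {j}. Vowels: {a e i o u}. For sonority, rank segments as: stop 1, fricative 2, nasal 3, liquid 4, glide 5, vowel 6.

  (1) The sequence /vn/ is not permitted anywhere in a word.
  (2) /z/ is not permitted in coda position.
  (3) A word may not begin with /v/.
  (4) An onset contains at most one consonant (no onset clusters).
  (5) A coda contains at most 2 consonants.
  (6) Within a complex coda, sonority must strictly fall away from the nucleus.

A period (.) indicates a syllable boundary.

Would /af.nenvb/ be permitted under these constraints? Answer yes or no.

no

/af.nenvb/ — violates constraint 5: syllable 2 coda /nvb/ has 3 consonants (> 2) → not permitted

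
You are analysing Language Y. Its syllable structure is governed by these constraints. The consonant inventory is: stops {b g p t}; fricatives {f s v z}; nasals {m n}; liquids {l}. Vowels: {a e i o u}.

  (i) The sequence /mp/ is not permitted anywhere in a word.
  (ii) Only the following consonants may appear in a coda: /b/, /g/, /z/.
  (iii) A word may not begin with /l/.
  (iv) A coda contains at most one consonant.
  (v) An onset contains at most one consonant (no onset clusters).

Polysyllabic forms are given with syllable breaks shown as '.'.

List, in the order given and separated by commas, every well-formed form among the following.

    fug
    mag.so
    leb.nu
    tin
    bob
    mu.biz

fug — σ1 onset /f/, coda /g/ ok → well-formed
mag.so — σ1 onset /m/, coda /g/ ok; σ2 onset /s/, coda /∅/ ok → well-formed
leb.nu — violates constraint (iii): word begins with /l/ → ill-formed
tin — violates constraint (ii): syllable 1 coda contains /n/, which is not a licensed coda consonant → ill-formed
bob — σ1 onset /b/, coda /b/ ok → well-formed
mu.biz — σ1 onset /m/, coda /∅/ ok; σ2 onset /b/, coda /z/ ok → well-formed

fug, mag.so, bob, mu.biz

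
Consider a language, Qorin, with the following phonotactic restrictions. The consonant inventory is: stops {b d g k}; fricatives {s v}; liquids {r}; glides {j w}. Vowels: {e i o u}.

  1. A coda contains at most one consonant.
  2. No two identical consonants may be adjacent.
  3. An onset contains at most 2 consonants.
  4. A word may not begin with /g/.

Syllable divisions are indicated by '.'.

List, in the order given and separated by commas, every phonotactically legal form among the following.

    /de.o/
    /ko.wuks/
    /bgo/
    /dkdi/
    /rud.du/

/de.o/, /bgo/

/de.o/ — σ1 onset /d/, coda /∅/ ok; σ2 onset /∅/, coda /∅/ ok → phonotactically legal
/ko.wuks/ — violates constraint 1: syllable 2 coda /ks/ has 2 consonants (> 1) → phonotactically illegal
/bgo/ — σ1 onset /bg/ (2C), coda /∅/ ok → phonotactically legal
/dkdi/ — violates constraint 3: syllable 1 onset /dkd/ has 3 consonants (> 2) → phonotactically illegal
/rud.du/ — violates constraint 2: adjacent identical consonants /dd/ → phonotactically illegal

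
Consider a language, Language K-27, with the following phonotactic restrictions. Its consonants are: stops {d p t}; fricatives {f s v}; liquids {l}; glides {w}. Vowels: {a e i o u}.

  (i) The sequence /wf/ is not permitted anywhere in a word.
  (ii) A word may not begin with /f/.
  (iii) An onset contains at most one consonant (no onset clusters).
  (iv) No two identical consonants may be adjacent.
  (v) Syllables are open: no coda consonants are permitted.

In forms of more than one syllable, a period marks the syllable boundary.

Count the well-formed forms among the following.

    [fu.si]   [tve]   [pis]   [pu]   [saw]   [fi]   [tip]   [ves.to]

1

[fu.si] — violates constraint (ii): word begins with /f/ → ill-formed
[tve] — violates constraint (iii): syllable 1 onset /tv/ has 2 consonants (> 1) → ill-formed
[pis] — violates constraint (v): syllable 1 coda /s/ has 1 consonant (> 0) → ill-formed
[pu] — σ1 onset /p/, coda /∅/ ok → well-formed
[saw] — violates constraint (v): syllable 1 coda /w/ has 1 consonant (> 0) → ill-formed
[fi] — violates constraint (ii): word begins with /f/ → ill-formed
[tip] — violates constraint (v): syllable 1 coda /p/ has 1 consonant (> 0) → ill-formed
[ves.to] — violates constraint (v): syllable 1 coda /s/ has 1 consonant (> 0) → ill-formed
Well-formed: [pu] → 1.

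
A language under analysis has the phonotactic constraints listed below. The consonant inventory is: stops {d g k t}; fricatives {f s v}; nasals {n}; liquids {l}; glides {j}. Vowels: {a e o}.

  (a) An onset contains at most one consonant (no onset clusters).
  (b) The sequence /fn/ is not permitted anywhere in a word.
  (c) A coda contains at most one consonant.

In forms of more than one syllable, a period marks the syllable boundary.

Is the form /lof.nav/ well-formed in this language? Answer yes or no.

no

/lof.nav/ — violates constraint (b): contains banned sequence /fn/ → ill-formed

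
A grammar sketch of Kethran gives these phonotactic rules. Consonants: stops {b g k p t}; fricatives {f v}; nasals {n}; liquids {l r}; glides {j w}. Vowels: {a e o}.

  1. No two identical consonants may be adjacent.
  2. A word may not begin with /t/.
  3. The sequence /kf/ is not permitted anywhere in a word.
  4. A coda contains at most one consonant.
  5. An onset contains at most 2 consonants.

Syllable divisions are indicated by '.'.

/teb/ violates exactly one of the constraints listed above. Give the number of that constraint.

/teb/: word begins with /t/.
This is a violation of constraint 2: "A word may not begin with /t/."
The remaining constraints (1, 3, 4, 5) are satisfied.

2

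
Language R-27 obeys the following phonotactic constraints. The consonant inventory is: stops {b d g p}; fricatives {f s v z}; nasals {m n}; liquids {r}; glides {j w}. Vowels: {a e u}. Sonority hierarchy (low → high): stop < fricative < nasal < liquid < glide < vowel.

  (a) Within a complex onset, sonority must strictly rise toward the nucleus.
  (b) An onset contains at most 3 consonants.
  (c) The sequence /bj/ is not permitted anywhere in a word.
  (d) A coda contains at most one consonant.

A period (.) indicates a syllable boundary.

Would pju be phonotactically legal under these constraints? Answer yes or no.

pju — σ1 onset /pj/ (1→5 rises), coda /∅/ ok → phonotactically legal

yes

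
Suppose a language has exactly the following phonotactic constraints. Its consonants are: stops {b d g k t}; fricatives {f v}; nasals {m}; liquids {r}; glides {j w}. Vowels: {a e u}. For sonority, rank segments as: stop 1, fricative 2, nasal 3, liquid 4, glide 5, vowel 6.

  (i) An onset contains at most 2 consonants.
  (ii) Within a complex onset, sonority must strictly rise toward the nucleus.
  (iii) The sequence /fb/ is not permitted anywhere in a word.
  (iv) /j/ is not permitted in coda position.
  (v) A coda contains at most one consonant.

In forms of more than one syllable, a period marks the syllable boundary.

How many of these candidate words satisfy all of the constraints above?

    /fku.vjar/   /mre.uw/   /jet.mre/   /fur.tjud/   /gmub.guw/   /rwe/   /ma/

6

/fku.vjar/ — violates constraint (ii): syllable 1 onset /fk/: /f/ (fricative, 2) → /k/ (stop, 1) does not rise → phonotactically illegal
/mre.uw/ — σ1 onset /mr/ (3→4 rises), coda /∅/ ok; σ2 onset /∅/, coda /w/ ok → phonotactically legal
/jet.mre/ — σ1 onset /j/, coda /t/ ok; σ2 onset /mr/ (3→4 rises), coda /∅/ ok → phonotactically legal
/fur.tjud/ — σ1 onset /f/, coda /r/ ok; σ2 onset /tj/ (1→5 rises), coda /d/ ok → phonotactically legal
/gmub.guw/ — σ1 onset /gm/ (1→3 rises), coda /b/ ok; σ2 onset /g/, coda /w/ ok → phonotactically legal
/rwe/ — σ1 onset /rw/ (4→5 rises), coda /∅/ ok → phonotactically legal
/ma/ — σ1 onset /m/, coda /∅/ ok → phonotactically legal
Phonotactically legal: /mre.uw/, /jet.mre/, /fur.tjud/, /gmub.guw/, /rwe/, /ma/ → 6.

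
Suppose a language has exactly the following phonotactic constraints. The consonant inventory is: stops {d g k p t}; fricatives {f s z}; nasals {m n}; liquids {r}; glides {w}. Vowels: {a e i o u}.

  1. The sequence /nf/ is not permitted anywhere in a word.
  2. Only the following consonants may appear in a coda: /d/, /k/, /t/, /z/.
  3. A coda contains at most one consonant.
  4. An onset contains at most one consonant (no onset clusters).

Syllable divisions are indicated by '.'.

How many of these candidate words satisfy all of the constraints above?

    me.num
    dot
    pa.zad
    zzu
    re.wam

me.num — violates constraint 2: syllable 2 coda contains /m/, which is not a licensed coda consonant → not permitted
dot — σ1 onset /d/, coda /t/ ok → permitted
pa.zad — σ1 onset /p/, coda /∅/ ok; σ2 onset /z/, coda /d/ ok → permitted
zzu — violates constraint 4: syllable 1 onset /zz/ has 2 consonants (> 1) → not permitted
re.wam — violates constraint 2: syllable 2 coda contains /m/, which is not a licensed coda consonant → not permitted
Permitted: dot, pa.zad → 2.

2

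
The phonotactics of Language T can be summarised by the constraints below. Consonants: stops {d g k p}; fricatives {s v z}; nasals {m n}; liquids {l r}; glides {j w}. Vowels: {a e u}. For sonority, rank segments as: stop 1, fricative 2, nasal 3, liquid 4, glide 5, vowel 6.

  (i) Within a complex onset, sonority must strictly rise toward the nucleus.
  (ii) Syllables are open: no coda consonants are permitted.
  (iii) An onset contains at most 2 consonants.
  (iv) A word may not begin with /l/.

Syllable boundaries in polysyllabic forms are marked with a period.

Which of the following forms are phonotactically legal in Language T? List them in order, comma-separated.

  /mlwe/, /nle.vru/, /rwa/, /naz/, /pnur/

/nle.vru/, /rwa/

/mlwe/ — violates constraint (iii): syllable 1 onset /mlw/ has 3 consonants (> 2) → phonotactically illegal
/nle.vru/ — σ1 onset /nl/ (3→4 rises), coda /∅/ ok; σ2 onset /vr/ (2→4 rises), coda /∅/ ok → phonotactically legal
/rwa/ — σ1 onset /rw/ (4→5 rises), coda /∅/ ok → phonotactically legal
/naz/ — violates constraint (ii): syllable 1 coda /z/ has 1 consonant (> 0) → phonotactically illegal
/pnur/ — violates constraint (ii): syllable 1 coda /r/ has 1 consonant (> 0) → phonotactically illegal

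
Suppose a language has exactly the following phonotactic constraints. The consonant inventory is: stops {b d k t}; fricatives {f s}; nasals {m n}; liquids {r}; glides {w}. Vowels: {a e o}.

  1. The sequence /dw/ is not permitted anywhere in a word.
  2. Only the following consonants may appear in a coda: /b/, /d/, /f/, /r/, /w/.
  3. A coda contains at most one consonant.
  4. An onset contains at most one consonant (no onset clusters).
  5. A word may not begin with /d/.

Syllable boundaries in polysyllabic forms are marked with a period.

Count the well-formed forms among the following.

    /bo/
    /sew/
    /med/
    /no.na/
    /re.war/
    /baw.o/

6

/bo/ — σ1 onset /b/, coda /∅/ ok → well-formed
/sew/ — σ1 onset /s/, coda /w/ ok → well-formed
/med/ — σ1 onset /m/, coda /d/ ok → well-formed
/no.na/ — σ1 onset /n/, coda /∅/ ok; σ2 onset /n/, coda /∅/ ok → well-formed
/re.war/ — σ1 onset /r/, coda /∅/ ok; σ2 onset /w/, coda /r/ ok → well-formed
/baw.o/ — σ1 onset /b/, coda /w/ ok; σ2 onset /∅/, coda /∅/ ok → well-formed
Well-formed: /bo/, /sew/, /med/, /no.na/, /re.war/, /baw.o/ → 6.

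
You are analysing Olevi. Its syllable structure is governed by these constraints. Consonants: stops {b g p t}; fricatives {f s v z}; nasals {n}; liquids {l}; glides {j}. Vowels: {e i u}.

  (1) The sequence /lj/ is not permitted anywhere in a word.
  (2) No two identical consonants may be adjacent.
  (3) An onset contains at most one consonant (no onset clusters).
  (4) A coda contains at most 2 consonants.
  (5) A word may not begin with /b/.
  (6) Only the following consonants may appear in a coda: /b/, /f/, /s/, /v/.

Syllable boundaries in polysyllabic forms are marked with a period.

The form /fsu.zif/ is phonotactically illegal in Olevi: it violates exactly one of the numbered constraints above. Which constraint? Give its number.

3

/fsu.zif/: syllable 1 onset /fs/ has 2 consonants (> 1).
This is a violation of constraint 3: "An onset contains at most one consonant (no onset clusters)."
The remaining constraints (1, 2, 4, 5, 6) are satisfied.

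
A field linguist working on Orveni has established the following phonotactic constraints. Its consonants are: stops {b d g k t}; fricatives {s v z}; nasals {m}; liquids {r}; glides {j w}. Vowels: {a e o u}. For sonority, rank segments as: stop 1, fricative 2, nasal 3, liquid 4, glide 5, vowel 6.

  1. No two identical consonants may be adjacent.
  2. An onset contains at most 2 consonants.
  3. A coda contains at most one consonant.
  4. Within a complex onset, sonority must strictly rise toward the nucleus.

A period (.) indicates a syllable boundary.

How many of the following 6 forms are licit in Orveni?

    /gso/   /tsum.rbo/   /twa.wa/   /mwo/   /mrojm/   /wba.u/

3

/gso/ — σ1 onset /gs/ (1→2 rises), coda /∅/ ok → licit
/tsum.rbo/ — violates constraint 4: syllable 2 onset /rb/: /r/ (liquid, 4) → /b/ (stop, 1) does not rise → illicit
/twa.wa/ — σ1 onset /tw/ (1→5 rises), coda /∅/ ok; σ2 onset /w/, coda /∅/ ok → licit
/mwo/ — σ1 onset /mw/ (3→5 rises), coda /∅/ ok → licit
/mrojm/ — violates constraint 3: syllable 1 coda /jm/ has 2 consonants (> 1) → illicit
/wba.u/ — violates constraint 4: syllable 1 onset /wb/: /w/ (glide, 5) → /b/ (stop, 1) does not rise → illicit
Licit: /gso/, /twa.wa/, /mwo/ → 3.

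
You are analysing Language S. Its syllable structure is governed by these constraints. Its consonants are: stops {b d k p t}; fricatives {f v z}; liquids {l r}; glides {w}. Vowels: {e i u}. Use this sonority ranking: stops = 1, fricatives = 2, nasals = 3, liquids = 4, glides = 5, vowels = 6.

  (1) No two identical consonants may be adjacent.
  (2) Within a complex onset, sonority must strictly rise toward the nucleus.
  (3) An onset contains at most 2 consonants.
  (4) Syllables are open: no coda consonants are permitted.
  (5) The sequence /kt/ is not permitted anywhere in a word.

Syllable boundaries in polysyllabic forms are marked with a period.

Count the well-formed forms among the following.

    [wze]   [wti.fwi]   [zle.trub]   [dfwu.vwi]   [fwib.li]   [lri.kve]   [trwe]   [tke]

[wze] — violates constraint 2: syllable 1 onset /wz/: /w/ (glide, 5) → /z/ (fricative, 2) does not rise → ill-formed
[wti.fwi] — violates constraint 2: syllable 1 onset /wt/: /w/ (glide, 5) → /t/ (stop, 1) does not rise → ill-formed
[zle.trub] — violates constraint 4: syllable 2 coda /b/ has 1 consonant (> 0) → ill-formed
[dfwu.vwi] — violates constraint 3: syllable 1 onset /dfw/ has 3 consonants (> 2) → ill-formed
[fwib.li] — violates constraint 4: syllable 1 coda /b/ has 1 consonant (> 0) → ill-formed
[lri.kve] — violates constraint 2: syllable 1 onset /lr/: /l/ (liquid, 4) → /r/ (liquid, 4) does not rise → ill-formed
[trwe] — violates constraint 3: syllable 1 onset /trw/ has 3 consonants (> 2) → ill-formed
[tke] — violates constraint 2: syllable 1 onset /tk/: /t/ (stop, 1) → /k/ (stop, 1) does not rise → ill-formed
No form is well-formed → 0.

0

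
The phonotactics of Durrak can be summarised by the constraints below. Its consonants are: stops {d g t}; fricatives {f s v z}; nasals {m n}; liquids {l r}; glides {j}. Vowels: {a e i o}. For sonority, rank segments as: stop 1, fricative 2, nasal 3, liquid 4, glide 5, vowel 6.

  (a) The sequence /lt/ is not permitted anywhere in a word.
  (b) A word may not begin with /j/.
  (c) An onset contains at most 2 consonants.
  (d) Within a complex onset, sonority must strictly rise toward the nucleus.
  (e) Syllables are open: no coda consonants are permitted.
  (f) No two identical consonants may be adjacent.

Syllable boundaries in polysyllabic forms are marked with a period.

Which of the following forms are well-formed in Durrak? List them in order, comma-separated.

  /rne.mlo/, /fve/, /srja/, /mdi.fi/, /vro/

/rne.mlo/ — violates constraint (d): syllable 1 onset /rn/: /r/ (liquid, 4) → /n/ (nasal, 3) does not rise → ill-formed
/fve/ — violates constraint (d): syllable 1 onset /fv/: /f/ (fricative, 2) → /v/ (fricative, 2) does not rise → ill-formed
/srja/ — violates constraint (c): syllable 1 onset /srj/ has 3 consonants (> 2) → ill-formed
/mdi.fi/ — violates constraint (d): syllable 1 onset /md/: /m/ (nasal, 3) → /d/ (stop, 1) does not rise → ill-formed
/vro/ — σ1 onset /vr/ (2→4 rises), coda /∅/ ok → well-formed

/vro/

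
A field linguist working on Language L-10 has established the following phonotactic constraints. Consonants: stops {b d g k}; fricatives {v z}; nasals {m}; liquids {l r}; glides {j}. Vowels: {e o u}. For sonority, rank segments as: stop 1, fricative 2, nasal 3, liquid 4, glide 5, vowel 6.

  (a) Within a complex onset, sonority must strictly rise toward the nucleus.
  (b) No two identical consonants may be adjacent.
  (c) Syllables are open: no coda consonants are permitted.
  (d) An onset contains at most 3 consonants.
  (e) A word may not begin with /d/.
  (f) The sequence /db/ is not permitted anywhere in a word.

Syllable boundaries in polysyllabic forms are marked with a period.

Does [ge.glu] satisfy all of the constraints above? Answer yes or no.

[ge.glu] — σ1 onset /g/, coda /∅/ ok; σ2 onset /gl/ (1→4 rises), coda /∅/ ok → phonotactically legal

yes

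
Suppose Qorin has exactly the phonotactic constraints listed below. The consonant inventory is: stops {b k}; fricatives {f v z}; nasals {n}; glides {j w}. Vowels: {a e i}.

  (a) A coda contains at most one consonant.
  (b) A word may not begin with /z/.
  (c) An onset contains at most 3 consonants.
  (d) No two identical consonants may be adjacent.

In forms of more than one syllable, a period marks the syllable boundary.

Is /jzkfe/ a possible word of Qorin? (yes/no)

/jzkfe/ — violates constraint (c): syllable 1 onset /jzkf/ has 4 consonants (> 3) → illicit

no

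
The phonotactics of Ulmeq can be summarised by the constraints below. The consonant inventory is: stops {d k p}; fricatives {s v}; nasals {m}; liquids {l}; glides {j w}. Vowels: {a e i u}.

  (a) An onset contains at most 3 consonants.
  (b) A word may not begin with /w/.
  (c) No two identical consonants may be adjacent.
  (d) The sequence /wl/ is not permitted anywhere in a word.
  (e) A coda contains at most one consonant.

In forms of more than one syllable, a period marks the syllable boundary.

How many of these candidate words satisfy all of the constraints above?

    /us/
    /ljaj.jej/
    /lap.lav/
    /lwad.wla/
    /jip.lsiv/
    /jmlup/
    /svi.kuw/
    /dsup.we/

6

/us/ — σ1 onset /∅/, coda /s/ ok → permitted
/ljaj.jej/ — violates constraint (c): adjacent identical consonants /jj/ → not permitted
/lap.lav/ — σ1 onset /l/, coda /p/ ok; σ2 onset /l/, coda /v/ ok → permitted
/lwad.wla/ — violates constraint (d): contains banned sequence /wl/ → not permitted
/jip.lsiv/ — σ1 onset /j/, coda /p/ ok; σ2 onset /ls/ (2C), coda /v/ ok → permitted
/jmlup/ — σ1 onset /jml/ (3C), coda /p/ ok → permitted
/svi.kuw/ — σ1 onset /sv/ (2C), coda /∅/ ok; σ2 onset /k/, coda /w/ ok → permitted
/dsup.we/ — σ1 onset /ds/ (2C), coda /p/ ok; σ2 onset /w/, coda /∅/ ok → permitted
Permitted: /us/, /lap.lav/, /jip.lsiv/, /jmlup/, /svi.kuw/, /dsup.we/ → 6.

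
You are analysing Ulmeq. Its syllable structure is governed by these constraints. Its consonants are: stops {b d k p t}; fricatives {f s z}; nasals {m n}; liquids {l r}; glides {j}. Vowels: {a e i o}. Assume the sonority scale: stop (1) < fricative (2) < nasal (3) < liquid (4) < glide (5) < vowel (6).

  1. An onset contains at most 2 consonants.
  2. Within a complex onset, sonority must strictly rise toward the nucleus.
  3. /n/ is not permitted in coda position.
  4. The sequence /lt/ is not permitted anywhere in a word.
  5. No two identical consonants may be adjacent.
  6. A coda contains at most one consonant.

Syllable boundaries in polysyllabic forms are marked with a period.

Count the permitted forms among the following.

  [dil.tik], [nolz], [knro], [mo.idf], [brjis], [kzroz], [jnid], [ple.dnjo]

0

[dil.tik] — violates constraint 4: contains banned sequence /lt/ → not permitted
[nolz] — violates constraint 6: syllable 1 coda /lz/ has 2 consonants (> 1) → not permitted
[knro] — violates constraint 1: syllable 1 onset /knr/ has 3 consonants (> 2) → not permitted
[mo.idf] — violates constraint 6: syllable 2 coda /df/ has 2 consonants (> 1) → not permitted
[brjis] — violates constraint 1: syllable 1 onset /brj/ has 3 consonants (> 2) → not permitted
[kzroz] — violates constraint 1: syllable 1 onset /kzr/ has 3 consonants (> 2) → not permitted
[jnid] — violates constraint 2: syllable 1 onset /jn/: /j/ (glide, 5) → /n/ (nasal, 3) does not rise → not permitted
[ple.dnjo] — violates constraint 1: syllable 2 onset /dnj/ has 3 consonants (> 2) → not permitted
No form is permitted → 0.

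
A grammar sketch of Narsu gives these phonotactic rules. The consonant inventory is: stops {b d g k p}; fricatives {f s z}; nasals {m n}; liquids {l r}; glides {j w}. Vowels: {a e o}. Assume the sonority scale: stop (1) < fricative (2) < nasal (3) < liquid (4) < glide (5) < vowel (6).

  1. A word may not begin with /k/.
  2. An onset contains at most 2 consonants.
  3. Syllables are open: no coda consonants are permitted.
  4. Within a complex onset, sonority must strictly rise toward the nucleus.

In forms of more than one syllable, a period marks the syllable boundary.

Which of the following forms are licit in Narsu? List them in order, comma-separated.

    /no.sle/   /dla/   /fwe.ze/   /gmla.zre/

/no.sle/, /dla/, /fwe.ze/

/no.sle/ — σ1 onset /n/, coda /∅/ ok; σ2 onset /sl/ (2→4 rises), coda /∅/ ok → licit
/dla/ — σ1 onset /dl/ (1→4 rises), coda /∅/ ok → licit
/fwe.ze/ — σ1 onset /fw/ (2→5 rises), coda /∅/ ok; σ2 onset /z/, coda /∅/ ok → licit
/gmla.zre/ — violates constraint 2: syllable 1 onset /gml/ has 3 consonants (> 2) → illicit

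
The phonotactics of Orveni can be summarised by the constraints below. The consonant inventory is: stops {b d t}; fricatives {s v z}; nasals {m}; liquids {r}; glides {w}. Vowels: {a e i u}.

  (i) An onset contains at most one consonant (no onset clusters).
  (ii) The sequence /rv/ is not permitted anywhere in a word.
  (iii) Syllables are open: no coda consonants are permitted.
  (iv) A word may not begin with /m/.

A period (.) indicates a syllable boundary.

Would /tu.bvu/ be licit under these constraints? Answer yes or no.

/tu.bvu/ — violates constraint (i): syllable 2 onset /bv/ has 2 consonants (> 1) → illicit

no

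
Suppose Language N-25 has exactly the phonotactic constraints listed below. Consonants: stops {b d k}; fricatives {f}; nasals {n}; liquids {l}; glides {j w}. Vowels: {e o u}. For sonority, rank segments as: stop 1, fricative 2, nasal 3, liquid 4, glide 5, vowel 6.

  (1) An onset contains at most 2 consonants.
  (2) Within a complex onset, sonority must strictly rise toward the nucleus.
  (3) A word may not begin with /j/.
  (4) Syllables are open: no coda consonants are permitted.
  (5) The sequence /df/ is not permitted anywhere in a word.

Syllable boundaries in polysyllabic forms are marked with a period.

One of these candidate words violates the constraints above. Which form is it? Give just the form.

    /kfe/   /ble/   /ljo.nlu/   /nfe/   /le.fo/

/nfe/

/kfe/ — σ1 onset /kf/ (1→2 rises), coda /∅/ ok → well-formed
/ble/ — σ1 onset /bl/ (1→4 rises), coda /∅/ ok → well-formed
/ljo.nlu/ — σ1 onset /lj/ (4→5 rises), coda /∅/ ok; σ2 onset /nl/ (3→4 rises), coda /∅/ ok → well-formed
/nfe/ — violates constraint 2: syllable 1 onset /nf/: /n/ (nasal, 3) → /f/ (fricative, 2) does not rise → ill-formed
/le.fo/ — σ1 onset /l/, coda /∅/ ok; σ2 onset /f/, coda /∅/ ok → well-formed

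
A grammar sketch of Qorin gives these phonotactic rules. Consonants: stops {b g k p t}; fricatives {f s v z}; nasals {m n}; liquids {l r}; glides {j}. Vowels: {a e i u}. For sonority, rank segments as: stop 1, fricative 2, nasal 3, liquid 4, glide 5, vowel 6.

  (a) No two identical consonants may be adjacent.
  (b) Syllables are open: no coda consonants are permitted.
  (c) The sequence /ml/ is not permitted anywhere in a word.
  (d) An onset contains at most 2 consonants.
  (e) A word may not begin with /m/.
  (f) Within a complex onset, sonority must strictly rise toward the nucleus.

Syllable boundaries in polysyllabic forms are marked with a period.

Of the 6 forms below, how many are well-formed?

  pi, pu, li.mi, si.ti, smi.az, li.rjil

4

pi — σ1 onset /p/, coda /∅/ ok → well-formed
pu — σ1 onset /p/, coda /∅/ ok → well-formed
li.mi — σ1 onset /l/, coda /∅/ ok; σ2 onset /m/, coda /∅/ ok → well-formed
si.ti — σ1 onset /s/, coda /∅/ ok; σ2 onset /t/, coda /∅/ ok → well-formed
smi.az — violates constraint (b): syllable 2 coda /z/ has 1 consonant (> 0) → ill-formed
li.rjil — violates constraint (b): syllable 2 coda /l/ has 1 consonant (> 0) → ill-formed
Well-formed: pi, pu, li.mi, si.ti → 4.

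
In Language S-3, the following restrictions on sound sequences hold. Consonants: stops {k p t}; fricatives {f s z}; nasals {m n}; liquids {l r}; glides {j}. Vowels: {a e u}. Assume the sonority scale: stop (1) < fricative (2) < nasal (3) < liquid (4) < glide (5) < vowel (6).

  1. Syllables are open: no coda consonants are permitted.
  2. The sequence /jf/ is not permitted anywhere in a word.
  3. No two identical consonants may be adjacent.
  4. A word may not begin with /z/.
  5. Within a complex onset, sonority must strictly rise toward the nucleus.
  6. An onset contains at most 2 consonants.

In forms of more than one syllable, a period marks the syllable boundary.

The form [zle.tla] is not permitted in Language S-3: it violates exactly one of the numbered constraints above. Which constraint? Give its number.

4

[zle.tla]: word begins with /z/.
This is a violation of constraint 4: "A word may not begin with /z/."
The remaining constraints (1, 2, 3, 5, 6) are satisfied.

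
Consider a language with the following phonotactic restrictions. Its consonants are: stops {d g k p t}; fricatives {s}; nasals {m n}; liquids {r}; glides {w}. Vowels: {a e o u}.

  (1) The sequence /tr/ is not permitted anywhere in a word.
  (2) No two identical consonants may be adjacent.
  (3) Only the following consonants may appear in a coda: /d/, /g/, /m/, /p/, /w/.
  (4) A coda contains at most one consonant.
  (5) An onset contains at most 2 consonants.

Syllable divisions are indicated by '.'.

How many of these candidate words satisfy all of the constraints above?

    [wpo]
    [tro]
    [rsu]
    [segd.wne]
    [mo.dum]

[wpo] — σ1 onset /wp/ (2C), coda /∅/ ok → phonotactically legal
[tro] — violates constraint 1: contains banned sequence /tr/ → phonotactically illegal
[rsu] — σ1 onset /rs/ (2C), coda /∅/ ok → phonotactically legal
[segd.wne] — violates constraint 4: syllable 1 coda /gd/ has 2 consonants (> 1) → phonotactically illegal
[mo.dum] — σ1 onset /m/, coda /∅/ ok; σ2 onset /d/, coda /m/ ok → phonotactically legal
Phonotactically legal: [wpo], [rsu], [mo.dum] → 3.

3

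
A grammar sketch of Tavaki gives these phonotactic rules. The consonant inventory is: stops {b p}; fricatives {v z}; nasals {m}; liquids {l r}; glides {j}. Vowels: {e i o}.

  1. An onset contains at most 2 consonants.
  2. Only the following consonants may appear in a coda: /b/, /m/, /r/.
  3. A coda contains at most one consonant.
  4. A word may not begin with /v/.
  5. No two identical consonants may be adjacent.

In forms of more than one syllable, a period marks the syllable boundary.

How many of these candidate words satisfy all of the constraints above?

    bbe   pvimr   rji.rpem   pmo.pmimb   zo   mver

bbe — violates constraint 5: adjacent identical consonants /bb/ → phonotactically illegal
pvimr — violates constraint 3: syllable 1 coda /mr/ has 2 consonants (> 1) → phonotactically illegal
rji.rpem — σ1 onset /rj/ (2C), coda /∅/ ok; σ2 onset /rp/ (2C), coda /m/ ok → phonotactically legal
pmo.pmimb — violates constraint 3: syllable 2 coda /mb/ has 2 consonants (> 1) → phonotactically illegal
zo — σ1 onset /z/, coda /∅/ ok → phonotactically legal
mver — σ1 onset /mv/ (2C), coda /r/ ok → phonotactically legal
Phonotactically legal: rji.rpem, zo, mver → 3.

3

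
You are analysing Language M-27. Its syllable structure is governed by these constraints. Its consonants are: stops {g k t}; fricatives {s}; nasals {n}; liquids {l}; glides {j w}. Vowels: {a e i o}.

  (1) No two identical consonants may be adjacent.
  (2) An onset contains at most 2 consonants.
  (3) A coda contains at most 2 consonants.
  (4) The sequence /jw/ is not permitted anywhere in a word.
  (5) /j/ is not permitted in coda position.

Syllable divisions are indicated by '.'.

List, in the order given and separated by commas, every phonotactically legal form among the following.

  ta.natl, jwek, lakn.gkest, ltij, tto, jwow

ta.natl, lakn.gkest

ta.natl — σ1 onset /t/, coda /∅/ ok; σ2 onset /n/, coda /tl/ (2C) ok → phonotactically legal
jwek — violates constraint 4: contains banned sequence /jw/ → phonotactically illegal
lakn.gkest — σ1 onset /l/, coda /kn/ (2C) ok; σ2 onset /gk/ (2C), coda /st/ (2C) ok → phonotactically legal
ltij — violates constraint 5: syllable 1 coda contains /j/ → phonotactically illegal
tto — violates constraint 1: adjacent identical consonants /tt/ → phonotactically illegal
jwow — violates constraint 4: contains banned sequence /jw/ → phonotactically illegal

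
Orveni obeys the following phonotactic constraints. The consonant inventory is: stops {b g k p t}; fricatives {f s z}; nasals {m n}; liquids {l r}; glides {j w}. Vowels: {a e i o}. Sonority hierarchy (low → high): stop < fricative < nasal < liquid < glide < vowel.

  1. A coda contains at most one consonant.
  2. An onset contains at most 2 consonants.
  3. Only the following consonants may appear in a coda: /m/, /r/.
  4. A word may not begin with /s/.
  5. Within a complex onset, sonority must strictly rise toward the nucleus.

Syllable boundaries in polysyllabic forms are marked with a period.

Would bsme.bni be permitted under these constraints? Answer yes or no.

no

bsme.bni — violates constraint 2: syllable 1 onset /bsm/ has 3 consonants (> 2) → not permitted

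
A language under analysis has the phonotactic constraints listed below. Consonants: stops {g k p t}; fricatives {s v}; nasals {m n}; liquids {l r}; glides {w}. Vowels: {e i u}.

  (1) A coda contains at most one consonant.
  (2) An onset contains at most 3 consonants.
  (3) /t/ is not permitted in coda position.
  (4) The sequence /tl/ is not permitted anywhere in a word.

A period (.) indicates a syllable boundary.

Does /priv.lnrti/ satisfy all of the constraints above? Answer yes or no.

no

/priv.lnrti/ — violates constraint 2: syllable 2 onset /lnrt/ has 4 consonants (> 3) → phonotactically illegal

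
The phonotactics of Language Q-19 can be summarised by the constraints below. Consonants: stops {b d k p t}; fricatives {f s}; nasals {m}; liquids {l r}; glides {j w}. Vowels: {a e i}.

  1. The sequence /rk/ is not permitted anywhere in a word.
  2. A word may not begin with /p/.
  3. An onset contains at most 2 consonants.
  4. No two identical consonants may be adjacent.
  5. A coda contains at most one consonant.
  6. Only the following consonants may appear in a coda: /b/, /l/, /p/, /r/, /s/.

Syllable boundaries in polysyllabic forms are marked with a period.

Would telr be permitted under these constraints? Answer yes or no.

telr — violates constraint 5: syllable 1 coda /lr/ has 2 consonants (> 1) → not permitted

no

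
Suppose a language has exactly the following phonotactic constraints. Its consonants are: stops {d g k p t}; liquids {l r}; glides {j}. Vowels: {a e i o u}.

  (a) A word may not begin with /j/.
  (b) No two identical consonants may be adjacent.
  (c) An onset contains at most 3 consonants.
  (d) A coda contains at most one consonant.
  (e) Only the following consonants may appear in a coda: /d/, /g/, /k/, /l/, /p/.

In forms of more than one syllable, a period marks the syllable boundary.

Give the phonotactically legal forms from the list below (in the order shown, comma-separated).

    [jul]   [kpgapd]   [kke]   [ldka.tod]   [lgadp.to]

[jul] — violates constraint (a): word begins with /j/ → phonotactically illegal
[kpgapd] — violates constraint (d): syllable 1 coda /pd/ has 2 consonants (> 1) → phonotactically illegal
[kke] — violates constraint (b): adjacent identical consonants /kk/ → phonotactically illegal
[ldka.tod] — σ1 onset /ldk/ (3C), coda /∅/ ok; σ2 onset /t/, coda /d/ ok → phonotactically legal
[lgadp.to] — violates constraint (d): syllable 1 coda /dp/ has 2 consonants (> 1) → phonotactically illegal

[ldka.tod]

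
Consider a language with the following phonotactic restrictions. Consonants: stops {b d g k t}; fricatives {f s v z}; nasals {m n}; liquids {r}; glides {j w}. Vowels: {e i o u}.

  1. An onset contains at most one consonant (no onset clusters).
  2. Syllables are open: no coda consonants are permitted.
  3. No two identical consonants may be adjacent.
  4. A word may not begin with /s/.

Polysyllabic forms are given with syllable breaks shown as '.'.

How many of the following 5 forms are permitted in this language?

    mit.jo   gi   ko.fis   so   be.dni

mit.jo — violates constraint 2: syllable 1 coda /t/ has 1 consonant (> 0) → not permitted
gi — σ1 onset /g/, coda /∅/ ok → permitted
ko.fis — violates constraint 2: syllable 2 coda /s/ has 1 consonant (> 0) → not permitted
so — violates constraint 4: word begins with /s/ → not permitted
be.dni — violates constraint 1: syllable 2 onset /dn/ has 2 consonants (> 1) → not permitted
Permitted: gi → 1.

1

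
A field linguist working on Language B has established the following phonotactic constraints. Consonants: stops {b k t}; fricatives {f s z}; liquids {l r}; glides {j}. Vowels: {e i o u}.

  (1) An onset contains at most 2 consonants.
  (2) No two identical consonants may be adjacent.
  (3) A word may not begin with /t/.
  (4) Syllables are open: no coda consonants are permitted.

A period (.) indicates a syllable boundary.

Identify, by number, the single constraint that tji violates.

3

tji: word begins with /t/.
This is a violation of constraint 3: "A word may not begin with /t/."
The remaining constraints (1, 2, 4) are satisfied.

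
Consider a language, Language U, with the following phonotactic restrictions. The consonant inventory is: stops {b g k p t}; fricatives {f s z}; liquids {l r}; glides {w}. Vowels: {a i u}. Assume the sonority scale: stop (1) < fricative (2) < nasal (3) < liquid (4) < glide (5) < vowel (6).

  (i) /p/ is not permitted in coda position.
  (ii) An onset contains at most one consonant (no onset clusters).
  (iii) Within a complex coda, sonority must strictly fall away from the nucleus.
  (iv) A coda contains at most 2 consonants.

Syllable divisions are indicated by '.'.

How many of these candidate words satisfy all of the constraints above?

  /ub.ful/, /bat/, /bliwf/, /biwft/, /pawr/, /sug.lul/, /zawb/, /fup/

/ub.ful/ — σ1 onset /∅/, coda /b/ ok; σ2 onset /f/, coda /l/ ok → permitted
/bat/ — σ1 onset /b/, coda /t/ ok → permitted
/bliwf/ — violates constraint (ii): syllable 1 onset /bl/ has 2 consonants (> 1) → not permitted
/biwft/ — violates constraint (iv): syllable 1 coda /wft/ has 3 consonants (> 2) → not permitted
/pawr/ — σ1 onset /p/, coda /wr/ (5→4 falls) ok → permitted
/sug.lul/ — σ1 onset /s/, coda /g/ ok; σ2 onset /l/, coda /l/ ok → permitted
/zawb/ — σ1 onset /z/, coda /wb/ (5→1 falls) ok → permitted
/fup/ — violates constraint (i): syllable 1 coda contains /p/ → not permitted
Permitted: /ub.ful/, /bat/, /pawr/, /sug.lul/, /zawb/ → 5.

5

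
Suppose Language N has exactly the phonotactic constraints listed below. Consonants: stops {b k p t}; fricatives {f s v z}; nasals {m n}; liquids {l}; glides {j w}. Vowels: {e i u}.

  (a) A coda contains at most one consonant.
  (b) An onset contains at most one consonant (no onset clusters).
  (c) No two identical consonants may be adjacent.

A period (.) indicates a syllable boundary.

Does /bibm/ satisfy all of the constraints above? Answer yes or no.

/bibm/ — violates constraint (a): syllable 1 coda /bm/ has 2 consonants (> 1) → phonotactically illegal

no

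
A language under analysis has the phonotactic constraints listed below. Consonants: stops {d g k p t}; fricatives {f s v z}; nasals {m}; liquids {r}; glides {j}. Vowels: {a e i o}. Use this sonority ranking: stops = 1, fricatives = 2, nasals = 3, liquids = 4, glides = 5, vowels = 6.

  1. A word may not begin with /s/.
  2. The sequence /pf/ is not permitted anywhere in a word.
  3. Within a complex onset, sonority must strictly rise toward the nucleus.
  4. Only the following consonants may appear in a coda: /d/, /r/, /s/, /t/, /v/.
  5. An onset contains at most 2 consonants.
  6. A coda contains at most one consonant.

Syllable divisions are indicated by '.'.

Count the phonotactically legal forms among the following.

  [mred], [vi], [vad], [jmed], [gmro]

3

[mred] — σ1 onset /mr/ (3→4 rises), coda /d/ ok → phonotactically legal
[vi] — σ1 onset /v/, coda /∅/ ok → phonotactically legal
[vad] — σ1 onset /v/, coda /d/ ok → phonotactically legal
[jmed] — violates constraint 3: syllable 1 onset /jm/: /j/ (glide, 5) → /m/ (nasal, 3) does not rise → phonotactically illegal
[gmro] — violates constraint 5: syllable 1 onset /gmr/ has 3 consonants (> 2) → phonotactically illegal
Phonotactically legal: [mred], [vi], [vad] → 3.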